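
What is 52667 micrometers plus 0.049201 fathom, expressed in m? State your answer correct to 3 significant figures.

0.143 m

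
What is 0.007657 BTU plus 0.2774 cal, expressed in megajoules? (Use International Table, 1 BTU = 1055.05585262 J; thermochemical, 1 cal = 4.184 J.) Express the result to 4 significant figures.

9.239e-6 MJ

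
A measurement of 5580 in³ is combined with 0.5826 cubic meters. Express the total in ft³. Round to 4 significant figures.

5580 in³ = 3.22917 ft³ and 0.5826 m³ = 20.5743 ft³.
3.22917 + 20.5743 ≈ 23.80 ft³.

23.80 ft³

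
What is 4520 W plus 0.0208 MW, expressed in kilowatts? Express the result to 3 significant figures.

25.3 kW

4520 W = 4.52000 kW and 0.0208 MW = 20.8000 kW.
4.52000 + 20.8000 ≈ 25.3 kW.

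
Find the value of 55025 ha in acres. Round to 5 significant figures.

135970 acres

1 hectare = 2.47105 acre.
Then 55025 × 2.47105 ≈ 135970 acre.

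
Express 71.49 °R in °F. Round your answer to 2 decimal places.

-388.18 °F

°R = °F + 459.67.
Applying the formula gives -388.18 °F.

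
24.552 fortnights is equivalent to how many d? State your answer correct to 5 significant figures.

1 fortnight = 14.0000 days.
So 24.552 × 14.0000 ≈ 343.73 d.

343.73 days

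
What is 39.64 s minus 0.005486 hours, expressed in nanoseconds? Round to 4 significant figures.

1.989e+10 ns

39.64 s = 3.96400e+10 ns and 0.005486 h = 1.97496e+10 ns.
3.96400e+10 − 1.97496e+10 ≈ 1.989e+10 ns.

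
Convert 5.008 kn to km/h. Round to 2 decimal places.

9.27 kilometers per hour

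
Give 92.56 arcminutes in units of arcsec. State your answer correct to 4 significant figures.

5554 arcsec

1 arcmin = 60.0000 arcsec.
92.56 × 60.0000 ≈ 5554 arcsec.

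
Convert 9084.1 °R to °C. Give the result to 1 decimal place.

°R = (°C + 273.15) × 9/5.
Applying the formula gives 4773.6 °C.

4773.6 °C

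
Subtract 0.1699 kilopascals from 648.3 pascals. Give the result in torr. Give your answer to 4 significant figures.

648.3 Pa = 4.86265 torr and 0.1699 kPa = 1.27435 torr.
4.86265 − 1.27435 ≈ 3.588 torr.

3.588 torr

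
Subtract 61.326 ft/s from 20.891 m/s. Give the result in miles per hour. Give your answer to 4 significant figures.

4.919 miles per hour

20.891 m/s = 46.7318 mph and 61.326 ft/s = 41.8132 mph.
46.7318 − 41.8132 ≈ 4.919 mph.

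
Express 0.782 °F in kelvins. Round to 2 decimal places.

255.81 K

K = (°F + 459.67) × 5/9.
Applying the formula gives 255.81 K.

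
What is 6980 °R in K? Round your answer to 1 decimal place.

°R = K × 9/5.
Applying the formula gives 3877.8 K.

3877.8 K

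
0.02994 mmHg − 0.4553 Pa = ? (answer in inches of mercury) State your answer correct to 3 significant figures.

0.00104 inHg

0.02994 mmHg = 0.00117874 inHg and 0.4553 Pa = 0.000134450 inHg.
0.00117874 − 0.000134450 ≈ 0.00104 inHg.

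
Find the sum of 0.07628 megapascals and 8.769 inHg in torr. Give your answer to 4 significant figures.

794.9 torr

0.07628 MPa = 572.147 torr and 8.769 inHg = 222.733 torr.
572.147 + 222.733 ≈ 794.9 torr.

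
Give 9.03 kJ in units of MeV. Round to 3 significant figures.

1 kJ = 6.24151 × 10^15 MeV.
9.03 × 6.24151 × 10^15 ≈ 5.64 × 10^16 MeV.

5.64 × 10^16 MeV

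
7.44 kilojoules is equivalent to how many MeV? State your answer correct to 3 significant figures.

4.64e+16 MeV

1 kJ = 6.24151e+15 megaelectronvolts.
So 7.44 × 6.24151e+15 ≈ 4.64e+16 MeV.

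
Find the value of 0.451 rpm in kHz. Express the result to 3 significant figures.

7.52 × 10^-6 kilohertz

1 rpm = 1.66667 × 10^-5 kHz.
Thus 0.451 × 1.66667 × 10^-5 ≈ 7.52 × 10^-6 kHz.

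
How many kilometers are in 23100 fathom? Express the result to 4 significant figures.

1 fathom = 0.00182880 kilometers.
Thus 23100 × 0.00182880 ≈ 42.25 km.

42.25 km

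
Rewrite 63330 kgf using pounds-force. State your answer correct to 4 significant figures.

1 kgf = 2.20462 pounds-force.
So 63330 × 2.20462 ≈ 139600 lbf.

139600 pounds-force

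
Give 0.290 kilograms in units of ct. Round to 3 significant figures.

1 kg = 5000.00 ct.
Then 0.290 × 5000.00 ≈ 1450 ct.

1450 carats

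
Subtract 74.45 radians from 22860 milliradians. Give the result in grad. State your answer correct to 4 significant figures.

-3284 gradians

22860 mrad = 1455.31 grad and 74.45 rad = 4739.63 grad.
1455.31 − 4739.63 ≈ -3284 grad.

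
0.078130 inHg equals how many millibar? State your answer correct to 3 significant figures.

1 inHg = 33.8639 mbar.
Thus 0.078130 × 33.8639 ≈ 2.65 mbar.

2.65 millibar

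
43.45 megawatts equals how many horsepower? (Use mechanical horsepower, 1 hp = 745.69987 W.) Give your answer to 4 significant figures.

1 megawatt = 1341.02 horsepower.
Then 43.45 × 1341.02 ≈ 58270 hp.

58270 hp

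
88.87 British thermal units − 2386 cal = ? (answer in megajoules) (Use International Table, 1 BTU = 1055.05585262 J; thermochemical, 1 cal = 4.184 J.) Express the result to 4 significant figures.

88.87 BTU = 0.0937628 MJ and 2386 cal = 0.00998302 MJ.
0.0937628 − 0.00998302 ≈ 0.08378 MJ.

0.08378 megajoules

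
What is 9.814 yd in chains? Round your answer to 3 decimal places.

1 yard = 0.0454545 chain.
So 9.814 × 0.0454545 ≈ 0.446 chain.

0.446 chains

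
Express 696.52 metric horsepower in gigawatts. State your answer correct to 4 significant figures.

0.0005123 GW

1 metric horsepower = 7.35499e-7 GW.
Then 696.52 × 7.35499e-7 ≈ 0.0005123 GW.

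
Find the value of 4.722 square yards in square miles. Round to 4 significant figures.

1.524e-6 mi²

1 square yard = 3.22831e-7 mi².
So 4.722 × 3.22831e-7 ≈ 1.524e-6 mi².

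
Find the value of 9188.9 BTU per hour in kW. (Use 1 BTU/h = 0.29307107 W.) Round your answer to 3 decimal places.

2.693 kW

1 BTU per hour = 0.000293071 kilowatts.
9188.9 × 0.000293071 ≈ 2.693 kW.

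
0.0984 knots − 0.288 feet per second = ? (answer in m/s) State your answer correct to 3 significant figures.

0.0984 kn = 0.0506213 m/s and 0.288 ft/s = 0.0877824 m/s.
0.0506213 − 0.0877824 ≈ -0.0372 m/s.

-0.0372 meters per second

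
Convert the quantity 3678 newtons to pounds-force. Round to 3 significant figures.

827 pounds-force

1 N = 0.224809 lbf.
Then 3678 × 0.224809 ≈ 827 lbf.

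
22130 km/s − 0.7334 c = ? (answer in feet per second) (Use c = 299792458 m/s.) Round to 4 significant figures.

22130 km/s = 7.26050 × 10^7 ft/s and 0.7334 c = 7.21351 × 10^8 ft/s.
7.26050 × 10^7 − 7.21351 × 10^8 ≈ -6.487 × 10^8 ft/s.

-6.487 × 10^8 feet per second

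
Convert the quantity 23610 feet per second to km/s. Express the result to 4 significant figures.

7.196 km/s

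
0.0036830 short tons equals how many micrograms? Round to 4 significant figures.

1 short ton = 9.07185e+11 micrograms.
So 0.0036830 × 9.07185e+11 ≈ 3.341e+9 μg.

3.341e+9 μg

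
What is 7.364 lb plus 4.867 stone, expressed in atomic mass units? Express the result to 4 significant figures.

7.364 lb = 2.01155 × 10^27 u and 4.867 st = 1.86126 × 10^28 u.
2.01155 × 10^27 + 1.86126 × 10^28 ≈ 2.062 × 10^28 u.

2.062 × 10^28 u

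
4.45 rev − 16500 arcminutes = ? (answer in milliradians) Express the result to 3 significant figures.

23200 mrad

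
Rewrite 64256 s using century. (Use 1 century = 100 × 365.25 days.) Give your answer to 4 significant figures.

1 s = 3.16881e-10 centuries.
64256 × 3.16881e-10 ≈ 2.036e-5 century.

2.036e-5 century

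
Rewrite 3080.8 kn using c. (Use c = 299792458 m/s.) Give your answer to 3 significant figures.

5.29e-6 c

1 knot = 1.71600e-9 c.
Then 3080.8 × 1.71600e-9 ≈ 5.29e-6 c.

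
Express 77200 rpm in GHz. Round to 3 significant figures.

1 rpm = 1.66667 × 10^-11 GHz.
77200 × 1.66667 × 10^-11 ≈ 1.29 × 10^-6 GHz.

1.29 × 10^-6 gigahertz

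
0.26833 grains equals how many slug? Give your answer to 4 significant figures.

1.191 × 10^-6 slug

1 grain = 4.44014 × 10^-6 slug.
Then 0.26833 × 4.44014 × 10^-6 ≈ 1.191 × 10^-6 slug.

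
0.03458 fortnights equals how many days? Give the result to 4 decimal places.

1 fortnight = 14.0000 days.
0.03458 × 14.0000 ≈ 0.4841 d.

0.4841 d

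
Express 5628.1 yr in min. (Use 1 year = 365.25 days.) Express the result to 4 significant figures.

1 yr = 525960 min.
So 5628.1 × 525960 ≈ 2.960 × 10^9 min.

2.960 × 10^9 min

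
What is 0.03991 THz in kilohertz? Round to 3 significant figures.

3.99e+7 kHz

1 THz = 1.00000e+9 kHz.
0.03991 × 1.00000e+9 ≈ 3.99e+7 kHz.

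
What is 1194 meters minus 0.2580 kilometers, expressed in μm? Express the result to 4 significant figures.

9.360e+8 micrometers

1194 m = 1.19400e+9 μm and 0.2580 km = 2.58000e+8 μm.
1.19400e+9 − 2.58000e+8 ≈ 9.360e+8 μm.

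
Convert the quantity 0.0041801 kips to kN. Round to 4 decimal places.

1 kip = 4.44822 kN.
Then 0.0041801 × 4.44822 ≈ 0.0186 kN.

0.0186 kilonewtons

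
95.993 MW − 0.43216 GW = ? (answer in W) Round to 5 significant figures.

-3.3617e+8 watts

95.993 MW = 9.59930e+7 W and 0.43216 GW = 4.32160e+8 W.
9.59930e+7 − 4.32160e+8 ≈ -3.3617e+8 W.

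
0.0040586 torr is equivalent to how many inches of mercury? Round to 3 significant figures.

0.000160 inHg

1 torr = 0.0393701 inches of mercury.
Then 0.0040586 × 0.0393701 ≈ 0.000160 inHg.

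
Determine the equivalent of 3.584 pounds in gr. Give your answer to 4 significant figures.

25090 gr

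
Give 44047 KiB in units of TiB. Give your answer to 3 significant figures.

1 kibibyte = 9.31323 × 10^-10 TiB.
Then 44047 × 9.31323 × 10^-10 ≈ 4.10 × 10^-5 TiB.

4.10 × 10^-5 tebibytes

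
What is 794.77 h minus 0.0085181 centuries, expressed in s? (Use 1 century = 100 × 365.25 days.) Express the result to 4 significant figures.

794.77 h = 2.86117 × 10^6 s and 0.0085181 century = 2.68811 × 10^7 s.
2.86117 × 10^6 − 2.68811 × 10^7 ≈ -2.402 × 10^7 s.

-2.402 × 10^7 seconds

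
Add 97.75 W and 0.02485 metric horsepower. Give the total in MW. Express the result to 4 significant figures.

0.0001160 MW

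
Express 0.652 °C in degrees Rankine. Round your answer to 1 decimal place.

°R = (°C + 273.15) × 9/5.
Applying the formula gives 492.8 °R.

492.8 °R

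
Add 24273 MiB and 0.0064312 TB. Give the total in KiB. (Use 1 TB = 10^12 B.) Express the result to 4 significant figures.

24273 MiB = 2.48556 × 10^7 KiB and 0.0064312 TB = 6.28047 × 10^6 KiB.
2.48556 × 10^7 + 6.28047 × 10^6 ≈ 3.114 × 10^7 KiB.

3.114 × 10^7 KiB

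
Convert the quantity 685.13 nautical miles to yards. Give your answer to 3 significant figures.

1 nmi = 2025.37 yards.
685.13 × 2025.37 ≈ 1.39e+6 yd.

1.39e+6 yd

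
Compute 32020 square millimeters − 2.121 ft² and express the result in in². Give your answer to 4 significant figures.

-255.8 square inches

32020 mm² = 49.6311 in² and 2.121 ft² = 305.424 in².
49.6311 − 305.424 ≈ -255.8 in².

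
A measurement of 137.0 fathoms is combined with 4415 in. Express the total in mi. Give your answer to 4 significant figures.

0.2254 mi

137.0 fathom = 0.155682 mi and 4415 in = 0.0696812 mi.
0.155682 + 0.0696812 ≈ 0.2254 mi.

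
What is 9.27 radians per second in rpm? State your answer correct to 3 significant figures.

1 rad/s = 9.54930 revolutions per minute.
Then 9.27 × 9.54930 ≈ 88.5 rpm.

88.5 revolutions per minute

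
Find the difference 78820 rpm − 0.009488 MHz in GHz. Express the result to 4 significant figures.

-8.174 × 10^-6 GHz

78820 rpm = 1.31367 × 10^-6 GHz and 0.009488 MHz = 9.48800 × 10^-6 GHz.
1.31367 × 10^-6 − 9.48800 × 10^-6 ≈ -8.174 × 10^-6 GHz.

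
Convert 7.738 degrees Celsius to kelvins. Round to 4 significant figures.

K = °C + 273.15.
Applying the formula gives 280.9 K.

280.9 K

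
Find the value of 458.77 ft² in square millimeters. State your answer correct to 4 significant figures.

4.262 × 10^7 square millimeters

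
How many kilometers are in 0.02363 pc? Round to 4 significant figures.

7.291 × 10^11 km

1 parsec = 3.08568 × 10^13 km.
So 0.02363 × 3.08568 × 10^13 ≈ 7.291 × 10^11 km.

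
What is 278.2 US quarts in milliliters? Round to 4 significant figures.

263300 milliliters

1 US qt = 946.353 mL.
Then 278.2 × 946.353 ≈ 263300 mL.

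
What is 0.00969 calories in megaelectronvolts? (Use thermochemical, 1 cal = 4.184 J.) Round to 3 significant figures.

1 cal = 2.61145 × 10^13 megaelectronvolts.
Then 0.00969 × 2.61145 × 10^13 ≈ 2.53 × 10^11 MeV.

2.53 × 10^11 megaelectronvolts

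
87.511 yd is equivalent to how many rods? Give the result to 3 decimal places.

1 yd = 0.181818 rod.
Thus 87.511 × 0.181818 ≈ 15.911 rod.

15.911 rod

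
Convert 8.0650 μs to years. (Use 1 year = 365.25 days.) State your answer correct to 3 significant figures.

2.56e-13 years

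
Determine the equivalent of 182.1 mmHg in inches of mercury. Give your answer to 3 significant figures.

1 mmHg = 0.0393701 inches of mercury.
So 182.1 × 0.0393701 ≈ 7.17 inHg.

7.17 inHg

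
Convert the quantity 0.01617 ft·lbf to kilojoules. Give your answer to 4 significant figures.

2.192e-5 kJ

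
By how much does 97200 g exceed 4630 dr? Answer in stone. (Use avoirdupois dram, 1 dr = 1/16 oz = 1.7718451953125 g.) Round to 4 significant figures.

97200 g = 15.3064 st and 4630 dr = 1.29185 st.
15.3064 − 1.29185 ≈ 14.01 st.

14.01 st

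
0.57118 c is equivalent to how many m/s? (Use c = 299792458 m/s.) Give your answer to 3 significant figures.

1.71e+8 meters per second

1 speed of light = 2.99792e+8 m/s.
Thus 0.57118 × 2.99792e+8 ≈ 1.71e+8 m/s.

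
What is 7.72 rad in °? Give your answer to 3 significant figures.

442 °

1 rad = 57.2958 °.
Thus 7.72 × 57.2958 ≈ 442 °.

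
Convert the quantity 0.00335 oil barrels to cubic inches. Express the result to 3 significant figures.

1 bbl = 9702.00 in³.
Then 0.00335 × 9702.00 ≈ 32.5 in³.

32.5 cubic inches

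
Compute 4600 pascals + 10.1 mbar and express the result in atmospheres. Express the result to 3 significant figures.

0.0554 atmospheres

4600 Pa = 0.0453985 atm and 10.1 mbar = 0.00996792 atm.
0.0453985 + 0.00996792 ≈ 0.0554 atm.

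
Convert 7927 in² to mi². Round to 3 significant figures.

1.97e-6 mi²

1 in² = 2.49098e-10 square miles.
7927 × 2.49098e-10 ≈ 1.97e-6 mi².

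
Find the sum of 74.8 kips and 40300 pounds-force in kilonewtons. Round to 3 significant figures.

512 kilonewtons

74.8 kip = 332.727 kN and 40300 lbf = 179.263 kN.
332.727 + 179.263 ≈ 512 kN.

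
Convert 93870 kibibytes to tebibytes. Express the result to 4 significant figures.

1 KiB = 9.31323e-10 tebibytes.
Thus 93870 × 9.31323e-10 ≈ 8.742e-5 TiB.

8.742e-5 TiB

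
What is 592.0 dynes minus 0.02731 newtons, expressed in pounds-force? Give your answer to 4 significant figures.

592.0 dyn = 0.00133087 lbf and 0.02731 N = 0.00613953 lbf.
0.00133087 − 0.00613953 ≈ -0.004809 lbf.

-0.004809 lbf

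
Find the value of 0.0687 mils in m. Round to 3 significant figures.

1 mil = 2.54000 × 10^-5 meters.
So 0.0687 × 2.54000 × 10^-5 ≈ 1.74 × 10^-6 m.

1.74 × 10^-6 meters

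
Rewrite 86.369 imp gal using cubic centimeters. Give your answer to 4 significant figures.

1 imperial gallon = 4546.09 cubic centimeters.
So 86.369 × 4546.09 ≈ 392600 cm³.

392600 cm³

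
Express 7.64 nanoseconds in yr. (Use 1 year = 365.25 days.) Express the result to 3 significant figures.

2.42 × 10^-16 yr

1 ns = 3.16881 × 10^-17 yr.
Then 7.64 × 3.16881 × 10^-17 ≈ 2.42 × 10^-16 yr.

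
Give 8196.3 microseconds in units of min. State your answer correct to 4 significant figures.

1 microsecond = 1.66667 × 10^-8 minutes.
8196.3 × 1.66667 × 10^-8 ≈ 0.0001366 min.

0.0001366 min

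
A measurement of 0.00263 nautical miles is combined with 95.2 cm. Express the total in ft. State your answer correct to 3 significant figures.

19.1 ft

0.00263 nmi = 15.9802 ft and 95.2 cm = 3.12336 ft.
15.9802 + 3.12336 ≈ 19.1 ft.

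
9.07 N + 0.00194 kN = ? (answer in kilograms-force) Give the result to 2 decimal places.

9.07 N = 0.924883 kgf and 0.00194 kN = 0.197825 kgf.
0.924883 + 0.197825 ≈ 1.12 kgf.

1.12 kgf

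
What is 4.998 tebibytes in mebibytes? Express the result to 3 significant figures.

1 tebibyte = 1.04858 × 10^6 MiB.
Then 4.998 × 1.04858 × 10^6 ≈ 5.24 × 10^6 MiB.

5.24 × 10^6 MiB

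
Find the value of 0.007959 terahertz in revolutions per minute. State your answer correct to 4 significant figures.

4.775 × 10^11 revolutions per minute

1 terahertz = 6.00000 × 10^13 rpm.
Then 0.007959 × 6.00000 × 10^13 ≈ 4.775 × 10^11 rpm.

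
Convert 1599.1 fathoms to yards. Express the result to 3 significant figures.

3200 yd

1 fathom = 2.00000 yards.
Thus 1599.1 × 2.00000 ≈ 3200 yd.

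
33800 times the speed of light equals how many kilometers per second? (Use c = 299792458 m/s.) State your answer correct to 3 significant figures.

1 speed of light = 299792 km/s.
33800 × 299792 ≈ 1.01e+10 km/s.

1.01e+10 kilometers per second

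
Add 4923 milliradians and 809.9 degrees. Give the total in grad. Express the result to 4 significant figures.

4923 mrad = 313.408 grad and 809.9 ° = 899.889 grad.
313.408 + 899.889 ≈ 1213 grad.

1213 grad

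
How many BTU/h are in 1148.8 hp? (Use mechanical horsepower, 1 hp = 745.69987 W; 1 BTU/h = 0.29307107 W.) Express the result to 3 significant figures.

1 horsepower = 2544.43 BTU/h.
1148.8 × 2544.43 ≈ 2.92 × 10^6 BTU/h.

2.92 × 10^6 BTU per hour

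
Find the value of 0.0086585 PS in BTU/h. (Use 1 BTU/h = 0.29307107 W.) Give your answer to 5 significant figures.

1 metric horsepower = 2509.63 BTU/h.
Thus 0.0086585 × 2509.63 ≈ 21.730 BTU/h.

21.730 BTU/h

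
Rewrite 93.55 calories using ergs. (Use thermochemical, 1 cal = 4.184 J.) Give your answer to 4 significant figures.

1 calorie = 4.18400e+7 erg.
93.55 × 4.18400e+7 ≈ 3.914e+9 erg.

3.914e+9 erg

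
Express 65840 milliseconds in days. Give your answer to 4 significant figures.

0.0007620 days

1 millisecond = 1.15741 × 10^-8 d.
Thus 65840 × 1.15741 × 10^-8 ≈ 0.0007620 d.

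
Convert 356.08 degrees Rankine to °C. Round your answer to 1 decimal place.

-75.3 °C

°R = (°C + 273.15) × 9/5.
Applying the formula gives -75.3 °C.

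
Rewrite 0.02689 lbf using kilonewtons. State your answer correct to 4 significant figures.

0.0001196 kilonewtons

1 lbf = 0.00444822 kN.
Then 0.02689 × 0.00444822 ≈ 0.0001196 kN.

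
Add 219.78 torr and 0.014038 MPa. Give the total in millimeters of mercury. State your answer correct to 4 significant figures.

219.78 torr = 219.780 mmHg and 0.014038 MPa = 105.294 mmHg.
219.780 + 105.294 ≈ 325.1 mmHg.

325.1 millimeters of mercury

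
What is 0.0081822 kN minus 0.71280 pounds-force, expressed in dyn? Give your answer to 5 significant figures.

0.0081822 kN = 818220 dyn and 0.71280 lbf = 317069 dyn.
818220 − 317069 ≈ 501150 dyn.

501150 dynes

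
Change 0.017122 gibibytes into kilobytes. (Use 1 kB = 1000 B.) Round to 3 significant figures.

18400 kB

1 GiB = 1.07374e+6 kilobytes.
Then 0.017122 × 1.07374e+6 ≈ 18400 kB.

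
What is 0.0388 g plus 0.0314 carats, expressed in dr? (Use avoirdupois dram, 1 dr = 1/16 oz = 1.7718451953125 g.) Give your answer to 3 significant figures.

0.0388 g = 0.0218981 dr and 0.0314 ct = 0.00354433 dr.
0.0218981 + 0.00354433 ≈ 0.0254 dr.

0.0254 dr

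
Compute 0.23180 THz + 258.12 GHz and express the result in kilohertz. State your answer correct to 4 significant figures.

4.899e+8 kHz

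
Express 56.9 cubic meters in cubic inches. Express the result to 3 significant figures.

3.47e+6 cubic inches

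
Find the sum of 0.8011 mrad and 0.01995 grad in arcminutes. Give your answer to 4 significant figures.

3.831 arcminutes

0.8011 mrad = 2.75398 arcmin and 0.01995 grad = 1.07730 arcmin.
2.75398 + 1.07730 ≈ 3.831 arcmin.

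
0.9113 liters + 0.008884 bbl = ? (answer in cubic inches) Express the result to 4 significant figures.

0.9113 L = 55.6109 in³ and 0.008884 bbl = 86.1926 in³.
55.6109 + 86.1926 ≈ 141.8 in³.

141.8 in³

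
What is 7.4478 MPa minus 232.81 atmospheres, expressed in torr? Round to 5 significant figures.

7.4478 MPa = 55863.1 torr and 232.81 atm = 176936 torr.
55863.1 − 176936 ≈ -121070 torr.

-121070 torr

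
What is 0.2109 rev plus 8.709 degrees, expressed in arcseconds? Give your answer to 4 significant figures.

0.2109 rev = 273326 arcsec and 8.709 ° = 31352.4 arcsec.
273326 + 31352.4 ≈ 304700 arcsec.

304700 arcsec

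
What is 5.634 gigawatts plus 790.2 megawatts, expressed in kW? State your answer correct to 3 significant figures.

6.42e+6 kW

5.634 GW = 5.63400e+6 kW and 790.2 MW = 790200 kW.
5.63400e+6 + 790200 ≈ 6.42e+6 kW.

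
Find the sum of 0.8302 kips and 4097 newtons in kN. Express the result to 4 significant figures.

7.790 kN

0.8302 kip = 3.69291 kN and 4097 N = 4.09700 kN.
3.69291 + 4.09700 ≈ 7.790 kN.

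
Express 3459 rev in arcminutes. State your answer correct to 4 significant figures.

7.471 × 10^7 arcmin

1 rev = 21600.0 arcminutes.
3459 × 21600.0 ≈ 7.471 × 10^7 arcmin.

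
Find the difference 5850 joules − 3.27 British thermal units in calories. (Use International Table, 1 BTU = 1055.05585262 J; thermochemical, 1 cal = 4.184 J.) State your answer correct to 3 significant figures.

5850 J = 1398.18 cal and 3.27 BTU = 824.578 cal.
1398.18 − 824.578 ≈ 574 cal.

574 calories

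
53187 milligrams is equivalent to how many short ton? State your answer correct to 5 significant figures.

5.8629e-5 short ton

1 milligram = 1.10231e-9 short ton.
Thus 53187 × 1.10231e-9 ≈ 5.8629e-5 short ton.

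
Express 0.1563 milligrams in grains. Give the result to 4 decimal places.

0.0024 grains

1 mg = 0.0154324 gr.
So 0.1563 × 0.0154324 ≈ 0.0024 gr.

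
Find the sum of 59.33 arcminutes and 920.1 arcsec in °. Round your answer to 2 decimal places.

59.33 arcmin = 0.988833 ° and 920.1 arcsec = 0.255583 °.
0.988833 + 0.255583 ≈ 1.24 °.

1.24 °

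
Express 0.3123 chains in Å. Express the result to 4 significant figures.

1 chain = 2.01168 × 10^11 Å.
Then 0.3123 × 2.01168 × 10^11 ≈ 6.282 × 10^10 Å.

6.282 × 10^10 Å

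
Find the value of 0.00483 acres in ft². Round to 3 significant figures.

1 acre = 43560.0 square feet.
So 0.00483 × 43560.0 ≈ 210 ft².

210 square feet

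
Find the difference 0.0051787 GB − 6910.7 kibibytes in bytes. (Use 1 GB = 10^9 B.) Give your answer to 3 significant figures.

0.0051787 GB = 5.17870e+6 B and 6910.7 KiB = 7.07656e+6 B.
5.17870e+6 − 7.07656e+6 ≈ -1.90e+6 B.

-1.90e+6 bytes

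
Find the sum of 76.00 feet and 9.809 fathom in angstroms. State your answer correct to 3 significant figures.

4.11e+11 angstroms

76.00 ft = 2.31648e+11 Å and 9.809 fathom = 1.79387e+11 Å.
2.31648e+11 + 1.79387e+11 ≈ 4.11e+11 Å.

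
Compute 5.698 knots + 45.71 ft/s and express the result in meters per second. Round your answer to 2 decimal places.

5.698 kn = 2.93130 m/s and 45.71 ft/s = 13.9324 m/s.
2.93130 + 13.9324 ≈ 16.86 m/s.

16.86 meters per second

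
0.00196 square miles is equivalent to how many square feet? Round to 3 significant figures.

54600 square feet

1 square mile = 2.78784 × 10^7 square feet.
Thus 0.00196 × 2.78784 × 10^7 ≈ 54600 ft².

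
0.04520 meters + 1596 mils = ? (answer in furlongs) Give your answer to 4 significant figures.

0.04520 m = 0.000224688 furlong and 1596 mil = 0.000201515 furlong.
0.000224688 + 0.000201515 ≈ 0.0004262 furlong.

0.0004262 furlong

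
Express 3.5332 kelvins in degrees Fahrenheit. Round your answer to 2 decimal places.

-453.31 degrees Fahrenheit

K = (°F + 459.67) × 5/9.
Applying the formula gives -453.31 °F.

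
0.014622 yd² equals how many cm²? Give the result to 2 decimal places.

1 square yard = 8361.27 square centimeters.
Then 0.014622 × 8361.27 ≈ 122.26 cm².

122.26 cm²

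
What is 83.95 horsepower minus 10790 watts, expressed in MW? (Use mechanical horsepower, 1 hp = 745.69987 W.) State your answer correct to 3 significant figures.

0.0518 MW

83.95 hp = 0.0626015 MW and 10790 W = 0.0107900 MW.
0.0626015 − 0.0107900 ≈ 0.0518 MW.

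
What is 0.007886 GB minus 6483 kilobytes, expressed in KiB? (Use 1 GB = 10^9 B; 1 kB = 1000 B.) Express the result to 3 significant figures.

1370 kibibytes

0.007886 GB = 7701.17 KiB and 6483 kB = 6331.05 KiB.
7701.17 − 6331.05 ≈ 1370 KiB.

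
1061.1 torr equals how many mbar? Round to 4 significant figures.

1 torr = 1.33322 millibar.
Then 1061.1 × 1.33322 ≈ 1415 mbar.

1415 mbar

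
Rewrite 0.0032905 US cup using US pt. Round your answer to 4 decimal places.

1 US cup = 0.500000 US pt.
Thus 0.0032905 × 0.500000 ≈ 0.0016 US pt.

0.0016 US pints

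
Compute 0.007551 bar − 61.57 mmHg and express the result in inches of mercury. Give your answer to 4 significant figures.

-2.201 inHg

0.007551 bar = 0.222981 inHg and 61.57 mmHg = 2.42402 inHg.
0.222981 − 2.42402 ≈ -2.201 inHg.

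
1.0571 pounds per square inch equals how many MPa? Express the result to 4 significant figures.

0.007288 MPa

1 pound per square inch = 0.00689476 MPa.
So 1.0571 × 0.00689476 ≈ 0.007288 MPa.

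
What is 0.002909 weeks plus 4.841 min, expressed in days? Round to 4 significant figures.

0.002909 wk = 0.0203630 d and 4.841 min = 0.00336181 d.
0.0203630 + 0.00336181 ≈ 0.02372 d.

0.02372 d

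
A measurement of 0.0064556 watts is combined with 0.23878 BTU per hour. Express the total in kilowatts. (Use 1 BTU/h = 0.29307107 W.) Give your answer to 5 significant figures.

0.0064556 W = 6.45560e-6 kW and 0.23878 BTU/h = 6.99795e-5 kW.
6.45560e-6 + 6.99795e-5 ≈ 7.6435e-5 kW.

7.6435e-5 kilowatts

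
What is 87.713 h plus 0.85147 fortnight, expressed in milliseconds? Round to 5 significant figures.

1.3457 × 10^9 ms

87.713 h = 3.15767 × 10^8 ms and 0.85147 fortnight = 1.02994 × 10^9 ms.
3.15767 × 10^8 + 1.02994 × 10^9 ≈ 1.3457 × 10^9 ms.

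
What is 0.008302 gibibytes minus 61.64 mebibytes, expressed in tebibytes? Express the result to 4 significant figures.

0.008302 GiB = 8.10742 × 10^-6 TiB and 61.64 MiB = 5.87845 × 10^-5 TiB.
8.10742 × 10^-6 − 5.87845 × 10^-5 ≈ -5.068 × 10^-5 TiB.

-5.068 × 10^-5 tebibytes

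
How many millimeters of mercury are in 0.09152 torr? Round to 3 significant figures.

0.0915 millimeters of mercury

1 torr = 1.00000 mmHg.
Thus 0.09152 × 1.00000 ≈ 0.0915 mmHg.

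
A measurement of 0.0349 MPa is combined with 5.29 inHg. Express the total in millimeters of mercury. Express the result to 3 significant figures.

0.0349 MPa = 261.771 mmHg and 5.29 inHg = 134.366 mmHg.
261.771 + 134.366 ≈ 396 mmHg.

396 millimeters of mercury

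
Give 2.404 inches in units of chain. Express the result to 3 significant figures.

1 inch = 0.00126263 chains.
Thus 2.404 × 0.00126263 ≈ 0.00304 chain.

0.00304 chains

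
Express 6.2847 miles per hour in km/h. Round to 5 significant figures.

1 mile per hour = 1.60934 km/h.
Then 6.2847 × 1.60934 ≈ 10.114 km/h.

10.114 kilometers per hour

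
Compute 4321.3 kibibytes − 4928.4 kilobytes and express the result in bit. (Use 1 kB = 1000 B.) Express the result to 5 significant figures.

-4.0271e+6 bits

4321.3 KiB = 3.54001e+7 bit and 4928.4 kB = 3.94272e+7 bit.
3.54001e+7 − 3.94272e+7 ≈ -4.0271e+6 bit.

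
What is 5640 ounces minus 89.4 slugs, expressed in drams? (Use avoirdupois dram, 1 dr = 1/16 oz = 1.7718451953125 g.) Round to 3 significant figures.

5640 oz = 90240.0 dr and 89.4 slug = 736348 dr.
90240.0 − 736348 ≈ -646000 dr.

-646000 drams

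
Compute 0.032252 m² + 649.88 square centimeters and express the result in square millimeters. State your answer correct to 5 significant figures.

0.032252 m² = 32252.0 mm² and 649.88 cm² = 64988.0 mm².
32252.0 + 64988.0 ≈ 97240 mm².

97240 mm²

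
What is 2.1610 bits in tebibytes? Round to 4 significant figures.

1 bit = 1.13687 × 10^-13 TiB.
So 2.1610 × 1.13687 × 10^-13 ≈ 2.457 × 10^-13 TiB.

2.457 × 10^-13 tebibytes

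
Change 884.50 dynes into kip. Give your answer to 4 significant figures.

1.988 × 10^-6 kip

1 dyn = 2.24809 × 10^-9 kips.
Then 884.50 × 2.24809 × 10^-9 ≈ 1.988 × 10^-6 kip.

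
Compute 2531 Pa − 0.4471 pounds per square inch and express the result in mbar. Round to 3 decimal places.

-5.516 mbar

2531 Pa = 25.31000 mbar and 0.4471 psi = 30.82646 mbar.
25.31000 − 30.82646 ≈ -5.516 mbar.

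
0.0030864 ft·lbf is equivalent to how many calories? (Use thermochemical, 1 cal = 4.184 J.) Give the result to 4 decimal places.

0.0010 cal

1 foot-pound = 0.324048 cal.
0.0030864 × 0.324048 ≈ 0.0010 cal.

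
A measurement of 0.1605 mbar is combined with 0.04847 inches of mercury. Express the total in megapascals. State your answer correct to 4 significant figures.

0.0001802 MPa

0.1605 mbar = 1.60500 × 10^-5 MPa and 0.04847 inHg = 0.000164138 MPa.
1.60500 × 10^-5 + 0.000164138 ≈ 0.0001802 MPa.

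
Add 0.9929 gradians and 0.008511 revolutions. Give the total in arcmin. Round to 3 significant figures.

237 arcmin

0.9929 grad = 53.6166 arcmin and 0.008511 rev = 183.838 arcmin.
53.6166 + 183.838 ≈ 237 arcmin.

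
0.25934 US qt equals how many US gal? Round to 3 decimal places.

0.065 US gal

1 US qt = 0.250000 US gallons.
0.25934 × 0.250000 ≈ 0.065 US gal.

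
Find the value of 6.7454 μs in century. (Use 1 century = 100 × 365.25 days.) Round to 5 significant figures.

2.1375 × 10^-15 centuries

1 microsecond = 3.16881 × 10^-16 century.
So 6.7454 × 3.16881 × 10^-16 ≈ 2.1375 × 10^-15 century.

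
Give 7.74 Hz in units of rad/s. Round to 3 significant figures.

1 hertz = 6.28319 rad/s.
Thus 7.74 × 6.28319 ≈ 48.6 rad/s.

48.6 radians per second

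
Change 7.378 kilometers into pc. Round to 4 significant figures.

2.391e-13 pc

1 kilometer = 3.24078e-14 pc.
7.378 × 3.24078e-14 ≈ 2.391e-13 pc.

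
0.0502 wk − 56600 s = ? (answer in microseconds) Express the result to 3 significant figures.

-2.62e+10 μs

0.0502 wk = 3.03610e+10 μs and 56600 s = 5.66000e+10 μs.
3.03610e+10 − 5.66000e+10 ≈ -2.62e+10 μs.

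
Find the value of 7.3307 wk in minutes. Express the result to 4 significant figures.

73890 min

1 week = 10080.0 min.
So 7.3307 × 10080.0 ≈ 73890 min.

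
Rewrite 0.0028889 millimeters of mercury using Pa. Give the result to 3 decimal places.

1 millimeter of mercury = 133.322 Pa.
Then 0.0028889 × 133.322 ≈ 0.385 Pa.

0.385 Pa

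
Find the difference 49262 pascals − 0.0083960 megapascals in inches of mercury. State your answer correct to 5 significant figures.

12.068 inches of mercury

49262 Pa = 14.5471 inHg and 0.0083960 MPa = 2.47934 inHg.
14.5471 − 2.47934 ≈ 12.068 inHg.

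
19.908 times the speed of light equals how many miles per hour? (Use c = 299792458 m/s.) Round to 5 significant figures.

1.3351e+10 mph

1 c = 6.70617e+8 mph.
So 19.908 × 6.70617e+8 ≈ 1.3351e+10 mph.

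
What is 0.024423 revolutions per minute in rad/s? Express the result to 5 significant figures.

0.0025576 radians per second

1 revolution per minute = 0.104720 radians per second.
0.024423 × 0.104720 ≈ 0.0025576 rad/s.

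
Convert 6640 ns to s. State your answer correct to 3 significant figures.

6.64e-6 s

1 ns = 1.00000e-9 seconds.
Thus 6640 × 1.00000e-9 ≈ 6.64e-6 s.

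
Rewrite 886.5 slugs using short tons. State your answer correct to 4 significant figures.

14.26 short ton

1 slug = 0.0160870 short tons.
886.5 × 0.0160870 ≈ 14.26 short ton.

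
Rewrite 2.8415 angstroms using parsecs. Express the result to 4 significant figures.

9.209e-27 pc

1 angstrom = 3.24078e-27 parsecs.
Thus 2.8415 × 3.24078e-27 ≈ 9.209e-27 pc.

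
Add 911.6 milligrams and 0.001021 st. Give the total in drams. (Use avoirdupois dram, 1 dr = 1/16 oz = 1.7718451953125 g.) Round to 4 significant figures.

911.6 mg = 0.514492 dr and 0.001021 st = 3.65926 dr.
0.514492 + 3.65926 ≈ 4.174 dr.

4.174 dr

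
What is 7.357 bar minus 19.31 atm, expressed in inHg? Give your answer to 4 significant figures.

7.357 bar = 217.252 inHg and 19.31 atm = 577.779 inHg.
217.252 − 577.779 ≈ -360.5 inHg.

-360.5 inHg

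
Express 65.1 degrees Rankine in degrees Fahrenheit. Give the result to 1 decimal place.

-394.6 °F

°R = °F + 459.67.
Applying the formula gives -394.6 °F.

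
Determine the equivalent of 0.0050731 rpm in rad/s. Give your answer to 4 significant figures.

0.0005313 radians per second

1 revolution per minute = 0.104720 radians per second.
Then 0.0050731 × 0.104720 ≈ 0.0005313 rad/s.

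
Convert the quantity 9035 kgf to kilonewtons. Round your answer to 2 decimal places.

1 kilogram-force = 0.00980665 kilonewtons.
Thus 9035 × 0.00980665 ≈ 88.60 kN.

88.60 kN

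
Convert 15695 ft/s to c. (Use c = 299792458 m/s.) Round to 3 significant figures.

1 foot per second = 1.01670e-9 c.
15695 × 1.01670e-9 ≈ 1.60e-5 c.

1.60e-5 c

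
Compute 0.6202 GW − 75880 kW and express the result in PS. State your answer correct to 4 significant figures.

740100 PS

0.6202 GW = 843237 PS and 75880 kW = 103168 PS.
843237 − 103168 ≈ 740100 PS.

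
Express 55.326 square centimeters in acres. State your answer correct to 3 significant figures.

1.37 × 10^-6 acre

1 square centimeter = 2.47105 × 10^-8 acre.
Thus 55.326 × 2.47105 × 10^-8 ≈ 1.37 × 10^-6 acre.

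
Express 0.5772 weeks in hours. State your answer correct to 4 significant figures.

1 week = 168.000 h.
So 0.5772 × 168.000 ≈ 96.97 h.

96.97 h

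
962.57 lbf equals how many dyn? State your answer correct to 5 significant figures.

4.2817 × 10^8 dynes

1 lbf = 444822 dyn.
Then 962.57 × 444822 ≈ 4.2817 × 10^8 dyn.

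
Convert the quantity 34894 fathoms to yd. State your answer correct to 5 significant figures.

1 fathom = 2.00000 yd.
Then 34894 × 2.00000 ≈ 69788 yd.

69788 yd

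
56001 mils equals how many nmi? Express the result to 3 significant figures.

0.000768 nmi

1 mil = 1.37149 × 10^-8 nmi.
So 56001 × 1.37149 × 10^-8 ≈ 0.000768 nmi.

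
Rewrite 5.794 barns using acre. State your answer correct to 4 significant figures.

1.432e-31 acres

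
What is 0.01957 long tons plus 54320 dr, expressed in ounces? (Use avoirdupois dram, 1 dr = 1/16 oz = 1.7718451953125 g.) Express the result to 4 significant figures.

4096 oz

0.01957 long ton = 701.389 oz and 54320 dr = 3395.00 oz.
701.389 + 3395.00 ≈ 4096 oz.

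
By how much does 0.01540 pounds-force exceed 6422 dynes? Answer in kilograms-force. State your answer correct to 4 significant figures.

0.01540 lbf = 0.00698532 kgf and 6422 dyn = 0.00654862 kgf.
0.00698532 − 0.00654862 ≈ 0.0004367 kgf.

0.0004367 kgf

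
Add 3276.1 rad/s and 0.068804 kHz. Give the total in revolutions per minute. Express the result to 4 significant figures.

35410 rpm

3276.1 rad/s = 31284.5 rpm and 0.068804 kHz = 4128.24 rpm.
31284.5 + 4128.24 ≈ 35410 rpm.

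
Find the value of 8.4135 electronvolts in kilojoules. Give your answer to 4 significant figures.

1.348e-21 kJ

1 electronvolt = 1.60218e-22 kilojoules.
Then 8.4135 × 1.60218e-22 ≈ 1.348e-21 kJ.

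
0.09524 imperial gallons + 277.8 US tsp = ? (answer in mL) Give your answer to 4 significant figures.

1802 mL

0.09524 imp gal = 432.970 mL and 277.8 US tsp = 1369.25 mL.
432.970 + 1369.25 ≈ 1802 mL.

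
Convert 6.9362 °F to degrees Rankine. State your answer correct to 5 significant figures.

466.61 °R

°R = °F + 459.67.
Applying the formula gives 466.61 °R.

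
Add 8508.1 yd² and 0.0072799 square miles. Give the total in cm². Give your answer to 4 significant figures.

2.597 × 10^8 cm²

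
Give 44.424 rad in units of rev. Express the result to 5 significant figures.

1 radian = 0.159155 rev.
So 44.424 × 0.159155 ≈ 7.0703 rev.

7.0703 revolutions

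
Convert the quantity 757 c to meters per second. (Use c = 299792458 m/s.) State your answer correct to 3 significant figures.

2.27e+11 m/s

1 c = 2.99792e+8 meters per second.
So 757 × 2.99792e+8 ≈ 2.27e+11 m/s.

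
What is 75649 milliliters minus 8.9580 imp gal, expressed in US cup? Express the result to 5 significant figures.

75649 mL = 319.750 US cup and 8.9580 imp gal = 172.130 US cup.
319.750 − 172.130 ≈ 147.62 US cup.

147.62 US cup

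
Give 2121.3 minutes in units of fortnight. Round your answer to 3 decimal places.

0.105 fortnights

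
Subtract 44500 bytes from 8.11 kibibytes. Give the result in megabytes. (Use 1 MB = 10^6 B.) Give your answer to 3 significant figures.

8.11 KiB = 0.00830464 MB and 44500 B = 0.0445000 MB.
0.00830464 − 0.0445000 ≈ -0.0362 MB.

-0.0362 megabytes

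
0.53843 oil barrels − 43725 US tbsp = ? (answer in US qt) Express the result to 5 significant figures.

-592.75 US qt

0.53843 bbl = 90.4562 US qt and 43725 US tbsp = 683.203 US qt.
90.4562 − 683.203 ≈ -592.75 US qt.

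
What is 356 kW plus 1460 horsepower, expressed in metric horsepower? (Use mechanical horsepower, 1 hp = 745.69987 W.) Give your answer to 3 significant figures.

1960 metric horsepower

356 kW = 484.025 PS and 1460 hp = 1480.25 PS.
484.025 + 1480.25 ≈ 1960 PS.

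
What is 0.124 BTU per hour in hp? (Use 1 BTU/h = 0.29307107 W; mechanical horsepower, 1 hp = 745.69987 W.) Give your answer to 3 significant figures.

4.87e-5 hp

1 BTU/h = 0.000393015 horsepower.
So 0.124 × 0.000393015 ≈ 4.87e-5 hp.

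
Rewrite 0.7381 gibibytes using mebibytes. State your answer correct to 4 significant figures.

1 gibibyte = 1024.00 MiB.
Thus 0.7381 × 1024.00 ≈ 755.8 MiB.

755.8 MiB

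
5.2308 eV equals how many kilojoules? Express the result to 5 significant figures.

1 eV = 1.60218 × 10^-22 kJ.
So 5.2308 × 1.60218 × 10^-22 ≈ 8.3807 × 10^-22 kJ.

8.3807 × 10^-22 kJ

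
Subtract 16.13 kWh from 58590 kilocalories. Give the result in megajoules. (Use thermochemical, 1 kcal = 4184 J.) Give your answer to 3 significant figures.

58590 kcal = 245.141 MJ and 16.13 kWh = 58.0680 MJ.
245.141 − 58.0680 ≈ 187 MJ.

187 megajoules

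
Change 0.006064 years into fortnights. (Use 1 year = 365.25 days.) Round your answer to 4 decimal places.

0.1582 fortnight

1 yr = 26.0893 fortnight.
Thus 0.006064 × 26.0893 ≈ 0.1582 fortnight.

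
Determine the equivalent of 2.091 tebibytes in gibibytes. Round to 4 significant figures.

1 tebibyte = 1024.00 GiB.
2.091 × 1024.00 ≈ 2141 GiB.

2141 gibibytes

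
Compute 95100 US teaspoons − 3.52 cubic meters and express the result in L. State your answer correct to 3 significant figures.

95100 US tsp = 468.740 L and 3.52 m³ = 3520.00 L.
468.740 − 3520.00 ≈ -3050 L.

-3050 liters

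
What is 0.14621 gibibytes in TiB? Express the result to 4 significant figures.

1 gibibyte = 0.0009765625 TiB.
0.14621 × 0.0009765625 ≈ 0.0001428 TiB.

0.0001428 TiB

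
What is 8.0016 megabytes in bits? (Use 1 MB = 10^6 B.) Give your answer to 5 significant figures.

1 megabyte = 8.00000e+6 bits.
Then 8.0016 × 8.00000e+6 ≈ 6.4013e+7 bit.

6.4013e+7 bit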